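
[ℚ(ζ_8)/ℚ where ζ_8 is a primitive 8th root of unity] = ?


[ℚ(ζ_n):ℚ] = deg Φ_n(x) = φ(n). Here φ(8) = 4

[ℚ(ζ_8)/ℚ where ζ_8 is a primitive 8th root of unity] = 4


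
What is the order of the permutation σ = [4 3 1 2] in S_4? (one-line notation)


Cycle decomposition: (1 4 2 3)
Cycle lengths: 4
Order = lcm(4) = 4

ord(σ) = 4


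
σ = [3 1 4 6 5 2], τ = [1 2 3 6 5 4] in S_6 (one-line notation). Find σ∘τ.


σ∘τ: apply τ first, then σ
1 →τ 1 →σ 3
2 →τ 2 →σ 1
3 →τ 3 →σ 4
4 →τ 6 →σ 2
5 →τ 5 →σ 5
6 →τ 4 →σ 6

σ∘τ = [3 1 4 2 5 6]


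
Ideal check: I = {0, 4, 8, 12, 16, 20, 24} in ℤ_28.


Check ideal conditions for I = {0, 4, 8, 12, 16, 20, 24} in ℤ_28:
(1) I is an additive subgroup? Yes
(2) For r ∈ ℤ_28 and a ∈ I: r·a ∈ I? Yes

Yes, I is an ideal of ℤ_28


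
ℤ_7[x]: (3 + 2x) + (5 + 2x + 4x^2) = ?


Add coefficients mod 7:
x^0: 3 + 5 = 1 (mod 7)
x^1: 2 + 2 = 4 (mod 7)
x^2: 0 + 4 = 4 (mod 7)
Result: 1 + 4x + 4x^2

f + g = 1 + 4x + 4x^2


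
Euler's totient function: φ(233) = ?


Factor n: 233 = 233
φ(n) = n · ∏(1 - 1/p) over distinct primes p | n
φ(233) = 233 · (1 - 1/233) = 232

φ(233) = 232


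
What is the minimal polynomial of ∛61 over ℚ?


∛61 satisfies x³ - 61 = 0, irreducible over ℚ (no rational root; 61 is not a perfect cube)

Minimal polynomial: x³ - 61


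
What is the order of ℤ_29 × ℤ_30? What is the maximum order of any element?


|ℤ_29 × ℤ_30| = 29 × 30 = 870
Max element order = lcm(29,30) = 870
Cyclic? Yes (gcd=1)

|ℤ_29×ℤ_30| = 870, max element order = 870


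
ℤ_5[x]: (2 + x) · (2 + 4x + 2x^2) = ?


Expand and collect like terms; reduce coefficients mod 5:
x^0: 2·2 = 4 ≡ 4 (mod 5)
x^1: 2·4 + 1·2 = 10 ≡ 0 (mod 5)
x^2: 2·2 + 1·4 = 8 ≡ 3 (mod 5)
x^3: 1·2 = 2 ≡ 2 (mod 5)
Result: 4 + 3x^2 + 2x^3

f · g = 4 + 3x^2 + 2x^3


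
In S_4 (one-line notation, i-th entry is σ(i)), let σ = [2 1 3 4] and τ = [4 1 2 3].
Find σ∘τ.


σ∘τ: apply τ first, then σ
1 →τ 4 →σ 4
2 →τ 1 →σ 2
3 →τ 2 →σ 1
4 →τ 3 →σ 3

σ∘τ = [4 2 1 3]


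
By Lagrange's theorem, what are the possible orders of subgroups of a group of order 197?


Lagrange's theorem: |H| divides |G|
|G| = 197
Divisors of 197: 1, 197

Possible subgroup orders: {1, 197}


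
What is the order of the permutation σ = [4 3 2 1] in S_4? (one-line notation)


Cycle decomposition: (1 4) (2 3)
Cycle lengths: 2, 2
Order = lcm(2, 2) = 2

ord(σ) = 2


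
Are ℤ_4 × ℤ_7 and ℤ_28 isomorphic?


Comparing ℤ_4 × ℤ_7 and ℤ_28:
gcd(4,7) = 1, so ℤ_4 × ℤ_7 ≅ ℤ_28 (CRT)

Yes, ℤ_4 × ℤ_7 ≅ ℤ_28


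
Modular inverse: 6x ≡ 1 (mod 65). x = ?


Use the extended Euclidean algorithm to write 1 = 6·s + 65·t; then s mod 65 is the inverse.
Euclidean algorithm:
  6 = 0·65 + 6
  65 = 10·6 + 5
  6 = 1·5 + 1
  5 = 5·1 + 0
gcd(6,65) = 1
Back-substitution gives: 6·(11) + 65·(-1) = 1
So 6⁻¹ ≡ 11 ≡ 11 (mod 65)
Check: 6 × 11 = 66 ≡ 1 (mod 65) ✓

6⁻¹ ≡ 11 (mod 65)


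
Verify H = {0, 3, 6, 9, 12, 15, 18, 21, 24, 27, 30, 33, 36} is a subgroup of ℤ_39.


Subgroup test for H = {0, 3, 6, 9, 12, 15, 18, 21, 24, 27, 30, 33, 36} in (ℤ_39, +):
(1) 0 ∈ H? Yes
(2) Closure: for all a,b ∈ H, (a+b) mod 39 ∈ H? Yes
(3) Inverses: for all a ∈ H, -a mod 39 ∈ H? Yes

Yes, H is a subgroup of ℤ_39


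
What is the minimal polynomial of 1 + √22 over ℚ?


Let α = 1 + √22. Then α - 1 = √22, so (α - 1)² = 22, giving α² - 2α - 21 = 0. Degree 2 and α ∉ ℚ, so this is the minimal polynomial.

Minimal polynomial: x² - 2x - 21


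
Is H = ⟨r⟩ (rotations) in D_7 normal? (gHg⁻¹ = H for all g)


H = ⟨r⟩ (rotations) in D_7
The rotation subgroup ⟨r⟩ has index 2 in D_7, so it is normal

Yes, normal subgroup


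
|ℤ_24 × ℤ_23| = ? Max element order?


|ℤ_24 × ℤ_23| = 24 × 23 = 552
Max element order = lcm(24,23) = 552
Cyclic? Yes (gcd=1)

|ℤ_24×ℤ_23| = 552, max element order = 552


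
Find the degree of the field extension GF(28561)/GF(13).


GF(28561) = GF(13^4), so the extension degree is 4

[GF(28561)/GF(13)] = 4


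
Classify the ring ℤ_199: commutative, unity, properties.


ℤ_199 is a commutative ring with unity 1; 199 is prime, so ℤ_199 is a field (hence an integral domain)
Commutative: Yes
Integral domain: Yes
Has unity: Yes

ℤ_199: Commutative=Yes, Unity=Yes


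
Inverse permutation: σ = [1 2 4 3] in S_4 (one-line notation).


To find σ⁻¹, swap domain and range:
σ(1) = 1 → σ⁻¹(1) = 1
σ(2) = 2 → σ⁻¹(2) = 2
σ(3) = 4 → σ⁻¹(4) = 3
σ(4) = 3 → σ⁻¹(3) = 4

σ⁻¹ = [1 2 4 3]


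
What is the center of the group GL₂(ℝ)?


Z(G) = {g ∈ G | gx = xg for all x ∈ G}
Only scalar multiples of the identity commute with all invertible matrices

Z(GL₂(ℝ)) = {aI : a ∈ ℝ, a ≠ 0}


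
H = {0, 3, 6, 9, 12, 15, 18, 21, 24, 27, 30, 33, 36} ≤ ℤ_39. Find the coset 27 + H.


27 + H = {27 + h (mod 39) : h ∈ H}
27+0=27, 27+3=30, 27+6=33, 27+9=36, 27+12=0, 27+15=3, 27+18=6, 27+21=9, 27+24=12, 27+27=15, 27+30=18, 27+33=21, 27+36=24
27 + H = {0, 3, 6, 9, 12, 15, 18, 21, 24, 27, 30, 33, 36} = 0 + H

27 + H = {0, 3, 6, 9, 12, 15, 18, 21, 24, 27, 30, 33, 36}


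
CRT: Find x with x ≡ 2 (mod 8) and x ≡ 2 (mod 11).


m₁ = 8, m₂ = 11, gcd = 1, so CRT applies. M = m₁·m₂ = 88
Let M₁ = M/m₁ = 11, M₂ = M/m₂ = 8
Find y₁ ≡ M₁⁻¹ (mod m₁): 11⁻¹ ≡ 3 (mod 8)
Find y₂ ≡ M₂⁻¹ (mod m₂): 8⁻¹ ≡ 7 (mod 11)
x = a₁·M₁·y₁ + a₂·M₂·y₂ = 2·11·3 + 2·8·7 = 178
Reduce mod 88: x ≡ 2
Check: 2 mod 8 = 2 ✓, 2 mod 11 = 2 ✓

x ≡ 2 (mod 88)


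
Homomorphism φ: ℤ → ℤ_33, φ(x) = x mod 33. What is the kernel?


Kernel = preimage of identity
ker(φ) = {x ∈ ℤ : x ≡ 0 (mod 33)} = 33ℤ = {0, ±33, ±66, ...}

ker(φ) = 33ℤ


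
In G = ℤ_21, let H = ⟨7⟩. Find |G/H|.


|⟨7⟩| = n / gcd(7, 21) = 21 / 7 = 3
H is normal (ℤ_21 is abelian).
|G/H| = |G| / |H| = 21 / 3 = 7

|G/H| = 7


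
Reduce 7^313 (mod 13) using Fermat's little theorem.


Fermat's little theorem: if p is prime and gcd(a,p)=1, then a^(p-1) ≡ 1 (mod p)
p = 13 is prime, gcd(7,13) = 1
Reduce exponent: 313 mod 12 = 1
So 7^313 ≡ 7^1 (mod 13)
7^1 mod 13 = 7

7^313 ≡ 7 (mod 13)


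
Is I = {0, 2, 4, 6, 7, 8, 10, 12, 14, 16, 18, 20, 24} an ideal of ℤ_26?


Check ideal conditions for I = {0, 2, 4, 6, 7, 8, 10, 12, 14, 16, 18, 20, 24} in ℤ_26:
(1) I is an additive subgroup? No
(2) For r ∈ ℤ_26 and a ∈ I: r·a ∈ I? No  [counterexample: r=2, a=24, r·a mod 26 = 22 ∉ I]

No, I is not an ideal of ℤ_26


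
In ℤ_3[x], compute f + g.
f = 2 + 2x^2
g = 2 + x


Add coefficients mod 3:
x^0: 2 + 2 = 1 (mod 3)
x^1: 0 + 1 = 1 (mod 3)
x^2: 2 + 0 = 2 (mod 3)
Result: 1 + x + 2x^2

f + g = 1 + x + 2x^2


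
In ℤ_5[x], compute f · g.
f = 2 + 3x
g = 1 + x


Expand and collect like terms; reduce coefficients mod 5:
x^0: 2·1 = 2 ≡ 2 (mod 5)
x^1: 2·1 + 3·1 = 5 ≡ 0 (mod 5)
x^2: 3·1 = 3 ≡ 3 (mod 5)
Result: 2 + 3x^2

f · g = 2 + 3x^2


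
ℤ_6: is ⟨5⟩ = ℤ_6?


g generates ℤ_n iff gcd(g, n) = 1
gcd(5, 6) = 1
Since gcd = 1, 5 is a generator.

Yes, 5 generates ℤ_6


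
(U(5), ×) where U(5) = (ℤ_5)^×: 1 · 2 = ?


Operation: multiplication mod 5
1 · 2 = (a × b) mod 5 with a = 1, b = 2

1 · 2 = 2


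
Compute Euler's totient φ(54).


Factor n: 54 = 2 × 3^3
φ(n) = n · ∏(1 - 1/p) over distinct primes p | n
φ(54) = 54 · (1 - 1/2) · (1 - 1/3) = 18

φ(54) = 18


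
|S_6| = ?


|S_n| = n! (number of permutations of n symbols)
|S_6| = 6! = 720

|S_6| = 720


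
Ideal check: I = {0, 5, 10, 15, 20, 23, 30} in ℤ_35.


Check ideal conditions for I = {0, 5, 10, 15, 20, 23, 30} in ℤ_35:
(1) I is an additive subgroup? No
(2) For r ∈ ℤ_35 and a ∈ I: r·a ∈ I? No  [counterexample: r=2, a=23, r·a mod 35 = 11 ∉ I]

No, I is not an ideal of ℤ_35


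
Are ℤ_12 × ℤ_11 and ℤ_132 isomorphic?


Comparing ℤ_12 × ℤ_11 and ℤ_132:
gcd(12,11) = 1, so ℤ_12 × ℤ_11 ≅ ℤ_132 (CRT)

Yes, ℤ_12 × ℤ_11 ≅ ℤ_132


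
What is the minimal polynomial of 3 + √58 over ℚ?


Let α = 3 + √58. Then α - 3 = √58, so (α - 3)² = 58, giving α² - 6α - 49 = 0. Degree 2 and α ∉ ℚ, so this is the minimal polynomial.

Minimal polynomial: x² - 6x - 49


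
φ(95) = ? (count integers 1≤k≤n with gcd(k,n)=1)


Factor n: 95 = 5 × 19
φ(n) = n · ∏(1 - 1/p) over distinct primes p | n
φ(95) = 95 · (1 - 1/5) · (1 - 1/19) = 72

φ(95) = 72


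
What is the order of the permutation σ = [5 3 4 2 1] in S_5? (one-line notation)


Cycle decomposition: (1 5) (2 3 4)
Cycle lengths: 2, 3
Order = lcm(2, 3) = 6

ord(σ) = 6


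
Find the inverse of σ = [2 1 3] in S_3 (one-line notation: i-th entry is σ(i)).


To find σ⁻¹, swap domain and range:
σ(1) = 2 → σ⁻¹(2) = 1
σ(2) = 1 → σ⁻¹(1) = 2
σ(3) = 3 → σ⁻¹(3) = 3

σ⁻¹ = [2 1 3]


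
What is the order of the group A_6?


|A_n| = n!/2 (even permutations)
|A_6| = 6!/2 = 720/2 = 360

|A_6| = 360


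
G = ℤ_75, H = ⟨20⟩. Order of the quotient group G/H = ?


|⟨20⟩| = n / gcd(20, 75) = 75 / 5 = 15
H is normal (ℤ_75 is abelian).
|G/H| = |G| / |H| = 75 / 15 = 5

|G/H| = 5


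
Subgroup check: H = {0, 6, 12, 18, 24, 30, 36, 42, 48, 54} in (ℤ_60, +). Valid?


Subgroup test for H = {0, 6, 12, 18, 24, 30, 36, 42, 48, 54} in (ℤ_60, +):
(1) 0 ∈ H? Yes
(2) Closure: for all a,b ∈ H, (a+b) mod 60 ∈ H? Yes
(3) Inverses: for all a ∈ H, -a mod 60 ∈ H? Yes

Yes, H is a subgroup of ℤ_60


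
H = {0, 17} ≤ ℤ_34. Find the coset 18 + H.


18 + H = {18 + h (mod 34) : h ∈ H}
18+0=18, 18+17=1
18 + H = {1, 18} = 1 + H

18 + H = {1, 18}


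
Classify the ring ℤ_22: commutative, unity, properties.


ℤ_22 is a commutative ring with unity 1; 22 = 2×11 is composite, so 2·11 ≡ 0 gives zero divisors (not an integral domain)
Commutative: Yes
Integral domain: No
Has unity: Yes

ℤ_22: Commutative=Yes, Unity=Yes


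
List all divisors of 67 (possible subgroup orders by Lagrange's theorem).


Lagrange's theorem: |H| divides |G|
|G| = 67
Divisors of 67: 1, 67

Possible subgroup orders: {1, 67}


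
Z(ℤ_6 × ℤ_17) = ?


Z(G) = {g ∈ G | gx = xg for all x ∈ G}
Direct product of abelian groups is abelian, so Z(G) = G

Z(ℤ_6 × ℤ_17) = ℤ_6 × ℤ_17


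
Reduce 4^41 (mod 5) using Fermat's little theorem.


Fermat's little theorem: if p is prime and gcd(a,p)=1, then a^(p-1) ≡ 1 (mod p)
p = 5 is prime, gcd(4,5) = 1
Reduce exponent: 41 mod 4 = 1
So 4^41 ≡ 4^1 (mod 5)
4^1 mod 5 = 4

4^41 ≡ 4 (mod 5)


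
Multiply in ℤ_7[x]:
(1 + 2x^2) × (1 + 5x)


Expand and collect like terms; reduce coefficients mod 7:
x^0: 1·1 = 1 ≡ 1 (mod 7)
x^1: 1·5 + 0·1 = 5 ≡ 5 (mod 7)
x^2: 0·5 + 2·1 = 2 ≡ 2 (mod 7)
x^3: 2·5 = 10 ≡ 3 (mod 7)
Result: 1 + 5x + 2x^2 + 3x^3

f · g = 1 + 5x + 2x^2 + 3x^3


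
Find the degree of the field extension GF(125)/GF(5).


GF(125) = GF(5^3), so the extension degree is 3

[GF(125)/GF(5)] = 3


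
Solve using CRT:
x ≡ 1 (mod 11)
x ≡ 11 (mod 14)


m₁ = 11, m₂ = 14, gcd = 1, so CRT applies. M = m₁·m₂ = 154
Let M₁ = M/m₁ = 14, M₂ = M/m₂ = 11
Find y₁ ≡ M₁⁻¹ (mod m₁): 14⁻¹ ≡ 4 (mod 11)
Find y₂ ≡ M₂⁻¹ (mod m₂): 11⁻¹ ≡ 9 (mod 14)
x = a₁·M₁·y₁ + a₂·M₂·y₂ = 1·14·4 + 11·11·9 = 1145
Reduce mod 154: x ≡ 67
Check: 67 mod 11 = 1 ✓, 67 mod 14 = 11 ✓

x ≡ 67 (mod 154)


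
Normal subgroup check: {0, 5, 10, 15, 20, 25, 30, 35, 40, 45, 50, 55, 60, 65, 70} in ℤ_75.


H = {0, 5, 10, 15, 20, 25, 30, 35, 40, 45, 50, 55, 60, 65, 70} in ℤ_75
ℤ_75 is abelian; every subgroup of an abelian group is normal

Yes, normal subgroup


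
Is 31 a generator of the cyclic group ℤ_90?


g generates ℤ_n iff gcd(g, n) = 1
gcd(31, 90) = 1
Since gcd = 1, 31 is a generator.

Yes, 31 generates ℤ_90


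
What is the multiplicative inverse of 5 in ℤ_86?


Use the extended Euclidean algorithm to write 1 = 5·s + 86·t; then s mod 86 is the inverse.
Euclidean algorithm:
  5 = 0·86 + 5
  86 = 17·5 + 1
  5 = 5·1 + 0
gcd(5,86) = 1
Back-substitution gives: 5·(-17) + 86·(1) = 1
So 5⁻¹ ≡ -17 ≡ 69 (mod 86)
Check: 5 × 69 = 345 ≡ 1 (mod 86) ✓

5⁻¹ ≡ 69 (mod 86)


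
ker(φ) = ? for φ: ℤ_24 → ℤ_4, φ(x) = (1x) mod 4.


Kernel = preimage of identity
ker(φ) = {x ∈ ℤ_24 : 1x ≡ 0 (mod 4)}. Since 4 | 24, φ is well-defined. The kernel is the cyclic subgroup ⟨4⟩ of ℤ_24 (order 6), i.e. {0, 4, 8, 12, 16, 20}

ker(φ) = {0, 4, 8, 12, 16, 20}


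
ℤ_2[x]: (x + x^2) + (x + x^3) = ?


Add coefficients mod 2:
x^0: 0 + 0 = 0 (mod 2)
x^1: 1 + 1 = 0 (mod 2)
x^2: 1 + 0 = 1 (mod 2)
x^3: 0 + 1 = 1 (mod 2)
Result: x^2 + x^3

f + g = x^2 + x^3


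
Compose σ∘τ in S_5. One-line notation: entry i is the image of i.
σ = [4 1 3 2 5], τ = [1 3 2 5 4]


σ∘τ: apply τ first, then σ
1 →τ 1 →σ 4
2 →τ 3 →σ 3
3 →τ 2 →σ 1
4 →τ 5 →σ 5
5 →τ 4 →σ 2

σ∘τ = [4 3 1 5 2]


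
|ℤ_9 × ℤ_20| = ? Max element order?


|ℤ_9 × ℤ_20| = 9 × 20 = 180
Max element order = lcm(9,20) = 180
Cyclic? Yes (gcd=1)

|ℤ_9×ℤ_20| = 180, max element order = 180


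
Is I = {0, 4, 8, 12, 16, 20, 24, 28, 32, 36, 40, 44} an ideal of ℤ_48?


Check ideal conditions for I = {0, 4, 8, 12, 16, 20, 24, 28, 32, 36, 40, 44} in ℤ_48:
(1) I is an additive subgroup? Yes
(2) For r ∈ ℤ_48 and a ∈ I: r·a ∈ I? Yes

Yes, I is an ideal of ℤ_48


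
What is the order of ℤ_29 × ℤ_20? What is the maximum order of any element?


|ℤ_29 × ℤ_20| = 29 × 20 = 580
Max element order = lcm(29,20) = 580
Cyclic? Yes (gcd=1)

|ℤ_29×ℤ_20| = 580, max element order = 580


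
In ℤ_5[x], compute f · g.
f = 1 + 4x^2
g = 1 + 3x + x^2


Expand and collect like terms; reduce coefficients mod 5:
x^0: 1·1 = 1 ≡ 1 (mod 5)
x^1: 1·3 + 0·1 = 3 ≡ 3 (mod 5)
x^2: 1·1 + 0·3 + 4·1 = 5 ≡ 0 (mod 5)
x^3: 0·1 + 4·3 = 12 ≡ 2 (mod 5)
x^4: 4·1 = 4 ≡ 4 (mod 5)
Result: 1 + 3x + 2x^3 + 4x^4

f · g = 1 + 3x + 2x^3 + 4x^4


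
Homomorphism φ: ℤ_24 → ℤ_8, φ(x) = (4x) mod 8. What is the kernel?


Kernel = preimage of identity
ker(φ) = {x ∈ ℤ_24 : 4x ≡ 0 (mod 8)}. Since 8 | 24, φ is well-defined. The kernel is the cyclic subgroup ⟨2⟩ of ℤ_24 (order 12), i.e. {0, 2, 4, 6, 8, 10, 12, 14, 16, 18, 20, 22}

ker(φ) = {0, 2, 4, 6, 8, 10, 12, 14, 16, 18, 20, 22}


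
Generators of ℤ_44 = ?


g generates ℤ_n iff gcd(g,n) = 1
Prime factors of 44: 2, 11
Generators are g ∈ {1,...,43} not divisible by any of these primes.
Generators: {1, 3, 5, 7, 9, 13, 15, 17, 19, 21, 23, 25, 27, 29, 31, 35, 37, 39, 41, 43}
Number of generators = φ(44) = 20

Generators of ℤ_44 = {1, 3, 5, 7, 9, 13, 15, 17, 19, 21, 23, 25, 27, 29, 31, 35, 37, 39, 41, 43}


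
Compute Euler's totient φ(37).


Factor n: 37 = 37
φ(n) = n · ∏(1 - 1/p) over distinct primes p | n
φ(37) = 37 · (1 - 1/37) = 36

φ(37) = 36


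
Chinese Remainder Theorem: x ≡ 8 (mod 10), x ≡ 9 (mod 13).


m₁ = 10, m₂ = 13, gcd = 1, so CRT applies. M = m₁·m₂ = 130
Let M₁ = M/m₁ = 13, M₂ = M/m₂ = 10
Find y₁ ≡ M₁⁻¹ (mod m₁): 13⁻¹ ≡ 7 (mod 10)
Find y₂ ≡ M₂⁻¹ (mod m₂): 10⁻¹ ≡ 4 (mod 13)
x = a₁·M₁·y₁ + a₂·M₂·y₂ = 8·13·7 + 9·10·4 = 1088
Reduce mod 130: x ≡ 48
Check: 48 mod 10 = 8 ✓, 48 mod 13 = 9 ✓

x ≡ 48 (mod 130)


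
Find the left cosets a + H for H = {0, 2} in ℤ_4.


H = {0, 2}, |H| = 2
Number of cosets = |G|/|H| = 4/2 = 2
0 + H = {0, 2}
1 + H = {1, 3}

Cosets: 0+H={0,2}; 1+H={1,3}


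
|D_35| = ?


|D_n| = 2n (n rotations and n reflections)
|D_35| = 2×35 = 70

|D_35| = 70


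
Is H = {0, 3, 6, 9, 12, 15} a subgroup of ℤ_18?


Subgroup test for H = {0, 3, 6, 9, 12, 15} in (ℤ_18, +):
(1) 0 ∈ H? Yes
(2) Closure: for all a,b ∈ H, (a+b) mod 18 ∈ H? Yes
(3) Inverses: for all a ∈ H, -a mod 18 ∈ H? Yes

Yes, H is a subgroup of ℤ_18


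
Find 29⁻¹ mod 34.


Use the extended Euclidean algorithm to write 1 = 29·s + 34·t; then s mod 34 is the inverse.
Euclidean algorithm:
  29 = 0·34 + 29
  34 = 1·29 + 5
  29 = 5·5 + 4
  5 = 1·4 + 1
  4 = 4·1 + 0
gcd(29,34) = 1
Back-substitution gives: 29·(-7) + 34·(6) = 1
So 29⁻¹ ≡ -7 ≡ 27 (mod 34)
Check: 29 × 27 = 783 ≡ 1 (mod 34) ✓

29⁻¹ ≡ 27 (mod 34)


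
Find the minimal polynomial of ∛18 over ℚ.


∛18 satisfies x³ - 18 = 0, irreducible over ℚ (no rational root; 18 is not a perfect cube)

Minimal polynomial: x³ - 18


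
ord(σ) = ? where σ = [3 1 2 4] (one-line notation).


Cycle decomposition: (1 3 2)
Cycle lengths: 3
Order = lcm(3) = 3

ord(σ) = 3


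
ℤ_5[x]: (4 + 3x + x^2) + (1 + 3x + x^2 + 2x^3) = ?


Add coefficients mod 5:
x^0: 4 + 1 = 0 (mod 5)
x^1: 3 + 3 = 1 (mod 5)
x^2: 1 + 1 = 2 (mod 5)
x^3: 0 + 2 = 2 (mod 5)
Result: x + 2x^2 + 2x^3

f + g = x + 2x^2 + 2x^3


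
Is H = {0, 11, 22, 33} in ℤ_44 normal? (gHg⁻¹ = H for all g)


H = {0, 11, 22, 33} in ℤ_44
ℤ_44 is abelian; every subgroup of an abelian group is normal

Yes, normal subgroup


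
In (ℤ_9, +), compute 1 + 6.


Operation: addition mod 9
1 + 6 = (a + b) mod 9 with a = 1, b = 6

1 + 6 = 7


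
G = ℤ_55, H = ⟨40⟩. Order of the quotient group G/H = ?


|⟨40⟩| = n / gcd(40, 55) = 55 / 5 = 11
H is normal (ℤ_55 is abelian).
|G/H| = |G| / |H| = 55 / 11 = 5

|G/H| = 5


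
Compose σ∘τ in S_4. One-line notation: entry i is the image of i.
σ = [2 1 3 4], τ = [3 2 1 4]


σ∘τ: apply τ first, then σ
1 →τ 3 →σ 3
2 →τ 2 →σ 1
3 →τ 1 →σ 2
4 →τ 4 →σ 4

σ∘τ = [3 1 2 4]


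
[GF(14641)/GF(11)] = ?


GF(14641) = GF(11^4), so the extension degree is 4

[GF(14641)/GF(11)] = 4


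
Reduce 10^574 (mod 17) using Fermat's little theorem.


Fermat's little theorem: if p is prime and gcd(a,p)=1, then a^(p-1) ≡ 1 (mod p)
p = 17 is prime, gcd(10,17) = 1
Reduce exponent: 574 mod 16 = 14
So 10^574 ≡ 10^14 (mod 17)
10^14 mod 17 = 8

10^574 ≡ 8 (mod 17)


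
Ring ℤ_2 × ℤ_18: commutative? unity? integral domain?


Direct product ring; commutative with unity (1,1); but (1,0)·(0,1) = (0,0) gives zero divisors, so not an integral domain
Commutative: Yes
Integral domain: No
Has unity: Yes

ℤ_2 × ℤ_18: Commutative=Yes, Unity=Yes


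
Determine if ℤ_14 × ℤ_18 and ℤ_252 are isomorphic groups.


Comparing ℤ_14 × ℤ_18 and ℤ_252:
gcd(14,18) = 2 ≠ 1. Max element order in ℤ_14×ℤ_18 is lcm(14,18) = 126 < 252, so it has no element of order 252

No, ℤ_14 × ℤ_18 ≇ ℤ_252


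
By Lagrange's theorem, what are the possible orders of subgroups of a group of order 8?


Lagrange's theorem: |H| divides |G|
|G| = 8
Divisors of 8: 1, 2, 4, 8

Possible subgroup orders: {1, 2, 4, 8}


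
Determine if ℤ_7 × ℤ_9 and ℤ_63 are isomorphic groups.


Comparing ℤ_7 × ℤ_9 and ℤ_63:
gcd(7,9) = 1, so ℤ_7 × ℤ_9 ≅ ℤ_63 (CRT)

Yes, ℤ_7 × ℤ_9 ≅ ℤ_63


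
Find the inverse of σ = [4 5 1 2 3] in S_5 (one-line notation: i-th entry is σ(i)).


To find σ⁻¹, swap domain and range:
σ(1) = 4 → σ⁻¹(4) = 1
σ(2) = 5 → σ⁻¹(5) = 2
σ(3) = 1 → σ⁻¹(1) = 3
σ(4) = 2 → σ⁻¹(2) = 4
σ(5) = 3 → σ⁻¹(3) = 5

σ⁻¹ = [3 4 5 1 2]


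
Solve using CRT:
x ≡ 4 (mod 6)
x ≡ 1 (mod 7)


m₁ = 6, m₂ = 7, gcd = 1, so CRT applies. M = m₁·m₂ = 42
Let M₁ = M/m₁ = 7, M₂ = M/m₂ = 6
Find y₁ ≡ M₁⁻¹ (mod m₁): 7⁻¹ ≡ 1 (mod 6)
Find y₂ ≡ M₂⁻¹ (mod m₂): 6⁻¹ ≡ 6 (mod 7)
x = a₁·M₁·y₁ + a₂·M₂·y₂ = 4·7·1 + 1·6·6 = 64
Reduce mod 42: x ≡ 22
Check: 22 mod 6 = 4 ✓, 22 mod 7 = 1 ✓

x ≡ 22 (mod 42)


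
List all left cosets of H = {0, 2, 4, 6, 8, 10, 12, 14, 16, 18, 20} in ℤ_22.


H = {0, 2, 4, 6, 8, 10, 12, 14, 16, 18, 20}, |H| = 11
Number of cosets = |G|/|H| = 22/11 = 2
0 + H = {0, 2, 4, 6, 8, 10, 12, 14, 16, 18, 20}
1 + H = {1, 3, 5, 7, 9, 11, 13, 15, 17, 19, 21}

Cosets: 0+H={0,2,4,6,8,10,12,14,16,18,20}; 1+H={1,3,5,7,9,11,13,15,17,19,21}


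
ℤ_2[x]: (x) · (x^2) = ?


Expand and collect like terms; reduce coefficients mod 2:
x^0: 0·0 = 0 ≡ 0 (mod 2)
x^1: 0·0 + 1·0 = 0 ≡ 0 (mod 2)
x^2: 0·1 + 1·0 = 0 ≡ 0 (mod 2)
x^3: 1·1 = 1 ≡ 1 (mod 2)
Result: x^3

f · g = x^3


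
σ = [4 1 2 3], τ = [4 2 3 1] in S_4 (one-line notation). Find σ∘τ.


σ∘τ: apply τ first, then σ
1 →τ 4 →σ 3
2 →τ 2 →σ 1
3 →τ 3 →σ 2
4 →τ 1 →σ 4

σ∘τ = [3 1 2 4]


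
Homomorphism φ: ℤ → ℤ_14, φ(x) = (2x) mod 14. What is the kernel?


Kernel = preimage of identity
ker(φ) = {x ∈ ℤ : 2x ≡ 0 (mod 14)}. gcd(2,14) = 2, so 2x ≡ 0 (mod 14) ⟺ x ≡ 0 (mod 14/2 = 7). Hence ker(φ) = 7ℤ

ker(φ) = 7ℤ


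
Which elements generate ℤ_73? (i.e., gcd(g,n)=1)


g generates ℤ_n iff gcd(g,n) = 1
Prime factors of 73: 73
Generators are g ∈ {1,...,72} not divisible by any of these primes.
Generators: {1, 2, 3, 4, 5, 6, 7, 8, 9, 10, 11, 12, 13, 14, 15, 16, 17, 18, 19, 20, 21, 22, 23, 24, 25, 26, 27, 28, 29, 30, 31, 32, 33, 34, 35, 36, 37, 38, 39, 40, 41, 42, 43, 44, 45, 46, 47, 48, 49, 50, 51, 52, 53, 54, 55, 56, 57, 58, 59, 60, 61, 62, 63, 64, 65, 66, 67, 68, 69, 70, 71, 72}
Number of generators = φ(73) = 72

Generators of ℤ_73 = {1, 2, 3, 4, 5, 6, 7, 8, 9, 10, 11, 12, 13, 14, 15, 16, 17, 18, 19, 20, 21, 22, 23, 24, 25, 26, 27, 28, 29, 30, 31, 32, 33, 34, 35, 36, 37, 38, 39, 40, 41, 42, 43, 44, 45, 46, 47, 48, 49, 50, 51, 52, 53, 54, 55, 56, 57, 58, 59, 60, 61, 62, 63, 64, 65, 66, 67, 68, 69, 70, 71, 72}


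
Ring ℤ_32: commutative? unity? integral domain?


ℤ_32 is a commutative ring with unity 1; 32 = 2×16 is composite, so 2·16 ≡ 0 gives zero divisors (not an integral domain)
Commutative: Yes
Integral domain: No
Has unity: Yes

ℤ_32: Commutative=Yes, Unity=Yes


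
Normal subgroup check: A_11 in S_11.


H = A_11 in S_11
A_11 has index 2 in S_11, and every subgroup of index 2 is normal

Yes, normal subgroup


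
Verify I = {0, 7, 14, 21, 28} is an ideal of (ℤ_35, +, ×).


Check ideal conditions for I = {0, 7, 14, 21, 28} in ℤ_35:
(1) I is an additive subgroup? Yes
(2) For r ∈ ℤ_35 and a ∈ I: r·a ∈ I? Yes

Yes, I is an ideal of ℤ_35


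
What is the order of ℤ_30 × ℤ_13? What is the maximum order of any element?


|ℤ_30 × ℤ_13| = 30 × 13 = 390
Max element order = lcm(30,13) = 390
Cyclic? Yes (gcd=1)

|ℤ_30×ℤ_13| = 390, max element order = 390


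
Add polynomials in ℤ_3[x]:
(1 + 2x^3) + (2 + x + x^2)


Add coefficients mod 3:
x^0: 1 + 2 = 0 (mod 3)
x^1: 0 + 1 = 1 (mod 3)
x^2: 0 + 1 = 1 (mod 3)
x^3: 2 + 0 = 2 (mod 3)
Result: x + x^2 + 2x^3

f + g = x + x^2 + 2x^3


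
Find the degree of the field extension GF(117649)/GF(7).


GF(117649) = GF(7^6), so the extension degree is 6

[GF(117649)/GF(7)] = 6


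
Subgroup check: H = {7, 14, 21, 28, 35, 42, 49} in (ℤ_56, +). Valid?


Subgroup test for H = {7, 14, 21, 28, 35, 42, 49} in (ℤ_56, +):
(1) 0 ∈ H? No
(2) Closure: for all a,b ∈ H, (a+b) mod 56 ∈ H? No  [counterexample: 7 + 49 = 0 ∉ H]
(3) Inverses: for all a ∈ H, -a mod 56 ∈ H? Yes

No, H is not a subgroup of ℤ_56


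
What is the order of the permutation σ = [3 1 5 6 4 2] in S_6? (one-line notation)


Cycle decomposition: (1 3 5 4 6 2)
Cycle lengths: 6
Order = lcm(6) = 6

ord(σ) = 6


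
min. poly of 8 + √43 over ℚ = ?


Let α = 8 + √43. Then α - 8 = √43, so (α - 8)² = 43, giving α² - 16α + 21 = 0. Degree 2 and α ∉ ℚ, so this is the minimal polynomial.

Minimal polynomial: x² - 16x + 21


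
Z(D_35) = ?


Z(G) = {g ∈ G | gx = xg for all x ∈ G}
For odd n, Z(D_n) = {e}: no nontrivial rotation commutes with all reflections

Z(D_35) = {e}


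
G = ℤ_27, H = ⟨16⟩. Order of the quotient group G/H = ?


|⟨16⟩| = n / gcd(16, 27) = 27 / 1 = 27
H is normal (ℤ_27 is abelian).
|G/H| = |G| / |H| = 27 / 27 = 1

|G/H| = 1


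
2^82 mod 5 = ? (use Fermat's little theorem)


Fermat's little theorem: if p is prime and gcd(a,p)=1, then a^(p-1) ≡ 1 (mod p)
p = 5 is prime, gcd(2,5) = 1
Reduce exponent: 82 mod 4 = 2
So 2^82 ≡ 2^2 (mod 5)
2^2 mod 5 = 4

2^82 ≡ 4 (mod 5)


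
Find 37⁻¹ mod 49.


Use the extended Euclidean algorithm to write 1 = 37·s + 49·t; then s mod 49 is the inverse.
Euclidean algorithm:
  37 = 0·49 + 37
  49 = 1·37 + 12
  37 = 3·12 + 1
  12 = 12·1 + 0
gcd(37,49) = 1
Back-substitution gives: 37·(4) + 49·(-3) = 1
So 37⁻¹ ≡ 4 ≡ 4 (mod 49)
Check: 37 × 4 = 148 ≡ 1 (mod 49) ✓

37⁻¹ ≡ 4 (mod 49)


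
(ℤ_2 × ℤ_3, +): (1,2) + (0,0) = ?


Operation: componentwise addition mod (2, 3)
(1,2) + (0,0) = ((a₁+b₁) mod 2, (a₂+b₂) mod 3) with a = (1,2), b = (0,0)

(1,2) + (0,0) = (1,2)


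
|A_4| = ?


|A_n| = n!/2 (even permutations)
|A_4| = 4!/2 = 24/2 = 12

|A_4| = 12


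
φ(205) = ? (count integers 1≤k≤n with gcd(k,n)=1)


Factor n: 205 = 5 × 41
φ(n) = n · ∏(1 - 1/p) over distinct primes p | n
φ(205) = 205 · (1 - 1/5) · (1 - 1/41) = 160

φ(205) = 160


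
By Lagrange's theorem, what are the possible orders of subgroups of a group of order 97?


Lagrange's theorem: |H| divides |G|
|G| = 97
Divisors of 97: 1, 97

Possible subgroup orders: {1, 97}


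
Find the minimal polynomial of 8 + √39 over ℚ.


Let α = 8 + √39. Then α - 8 = √39, so (α - 8)² = 39, giving α² - 16α + 25 = 0. Degree 2 and α ∉ ℚ, so this is the minimal polynomial.

Minimal polynomial: x² - 16x + 25


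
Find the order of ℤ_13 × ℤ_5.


|A × B| = |A| · |B|
|ℤ_13 × ℤ_5| = 13 × 5 = 65

|ℤ_13 × ℤ_5| = 65


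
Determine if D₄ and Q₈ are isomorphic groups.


Comparing D₄ and Q₈:
D₄ has 5 elements of order 2; Q₈ has only 1

No, D₄ ≇ Q₈


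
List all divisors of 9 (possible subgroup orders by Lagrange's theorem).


Lagrange's theorem: |H| divides |G|
|G| = 9
Divisors of 9: 1, 3, 9

Possible subgroup orders: {1, 3, 9}


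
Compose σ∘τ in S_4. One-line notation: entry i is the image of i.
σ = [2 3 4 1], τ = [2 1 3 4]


σ∘τ: apply τ first, then σ
1 →τ 2 →σ 3
2 →τ 1 →σ 2
3 →τ 3 →σ 4
4 →τ 4 →σ 1

σ∘τ = [3 2 4 1]


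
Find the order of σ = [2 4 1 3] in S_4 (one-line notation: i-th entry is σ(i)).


Cycle decomposition: (1 2 4 3)
Cycle lengths: 4
Order = lcm(4) = 4

ord(σ) = 4


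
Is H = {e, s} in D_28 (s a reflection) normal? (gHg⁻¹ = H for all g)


H = {e, s} in D_28 (s a reflection)
r·s·r⁻¹ = sr⁻² ≠ s for n ≥ 3, so {e, s} is not closed under conjugation

No, not a normal subgroup


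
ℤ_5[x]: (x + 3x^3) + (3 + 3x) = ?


Add coefficients mod 5:
x^0: 0 + 3 = 3 (mod 5)
x^1: 1 + 3 = 4 (mod 5)
x^2: 0 + 0 = 0 (mod 5)
x^3: 3 + 0 = 3 (mod 5)
Result: 3 + 4x + 3x^3

f + g = 3 + 4x + 3x^3


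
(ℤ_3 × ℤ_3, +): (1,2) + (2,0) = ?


Operation: componentwise addition mod (3, 3)
(1,2) + (2,0) = ((a₁+b₁) mod 3, (a₂+b₂) mod 3) with a = (1,2), b = (2,0)

(1,2) + (2,0) = (0,2)


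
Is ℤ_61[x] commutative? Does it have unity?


ℤ_61 is a field (n prime), so ℤ_61[x] is a commutative integral domain with unity
Commutative: Yes
Integral domain: Yes
Has unity: Yes

ℤ_61[x]: Commutative=Yes, Unity=Yes


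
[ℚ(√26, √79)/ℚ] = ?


[ℚ(√26,√79):ℚ] = [ℚ(√26,√79):ℚ(√26)]·[ℚ(√26):ℚ] = 2·2 = 4

[ℚ(√26, √79)/ℚ] = 4


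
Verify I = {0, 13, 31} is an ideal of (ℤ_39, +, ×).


Check ideal conditions for I = {0, 13, 31} in ℤ_39:
(1) I is an additive subgroup? No
(2) For r ∈ ℤ_39 and a ∈ I: r·a ∈ I? No  [counterexample: r=2, a=13, r·a mod 39 = 26 ∉ I]

No, I is not an ideal of ℤ_39


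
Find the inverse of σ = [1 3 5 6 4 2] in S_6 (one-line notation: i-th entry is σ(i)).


To find σ⁻¹, swap domain and range:
σ(1) = 1 → σ⁻¹(1) = 1
σ(2) = 3 → σ⁻¹(3) = 2
σ(3) = 5 → σ⁻¹(5) = 3
σ(4) = 6 → σ⁻¹(6) = 4
σ(5) = 4 → σ⁻¹(4) = 5
σ(6) = 2 → σ⁻¹(2) = 6

σ⁻¹ = [1 6 2 5 3 4]


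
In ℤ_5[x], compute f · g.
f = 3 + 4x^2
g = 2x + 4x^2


Expand and collect like terms; reduce coefficients mod 5:
x^0: 3·0 = 0 ≡ 0 (mod 5)
x^1: 3·2 + 0·0 = 6 ≡ 1 (mod 5)
x^2: 3·4 + 0·2 + 4·0 = 12 ≡ 2 (mod 5)
x^3: 0·4 + 4·2 = 8 ≡ 3 (mod 5)
x^4: 4·4 = 16 ≡ 1 (mod 5)
Result: x + 2x^2 + 3x^3 + x^4

f · g = x + 2x^2 + 3x^3 + x^4


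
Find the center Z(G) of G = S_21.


Z(G) = {g ∈ G | gx = xg for all x ∈ G}
S_n is non-abelian for n ≥ 3; Z(S_21) is trivial

Z(S_21) = {e}


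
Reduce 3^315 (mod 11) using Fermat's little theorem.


Fermat's little theorem: if p is prime and gcd(a,p)=1, then a^(p-1) ≡ 1 (mod p)
p = 11 is prime, gcd(3,11) = 1
Reduce exponent: 315 mod 10 = 5
So 3^315 ≡ 3^5 (mod 11)
3^5 mod 11 = 1

3^315 ≡ 1 (mod 11)


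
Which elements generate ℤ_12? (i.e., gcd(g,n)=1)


g generates ℤ_n iff gcd(g,n) = 1
Checking each g ∈ {1,...,11}:
gcd(1,12) = 1
gcd(2,12) = 2
gcd(3,12) = 3
gcd(4,12) = 4
gcd(5,12) = 1
gcd(6,12) = 6
gcd(7,12) = 1
gcd(8,12) = 4
gcd(9,12) = 3
gcd(10,12) = 2
gcd(11,12) = 1
Generators: {1, 5, 7, 11}
Number of generators = φ(12) = 4

Generators of ℤ_12 = {1, 5, 7, 11}


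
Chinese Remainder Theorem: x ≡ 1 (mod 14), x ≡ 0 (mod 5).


m₁ = 14, m₂ = 5, gcd = 1, so CRT applies. M = m₁·m₂ = 70
Let M₁ = M/m₁ = 5, M₂ = M/m₂ = 14
Find y₁ ≡ M₁⁻¹ (mod m₁): 5⁻¹ ≡ 3 (mod 14)
Find y₂ ≡ M₂⁻¹ (mod m₂): 14⁻¹ ≡ 4 (mod 5)
x = a₁·M₁·y₁ + a₂·M₂·y₂ = 1·5·3 + 0·14·4 = 15
Reduce mod 70: x ≡ 15
Check: 15 mod 14 = 1 ✓, 15 mod 5 = 0 ✓

x ≡ 15 (mod 70)


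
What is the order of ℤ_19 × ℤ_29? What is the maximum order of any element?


|ℤ_19 × ℤ_29| = 19 × 29 = 551
Max element order = lcm(19,29) = 551
Cyclic? Yes (gcd=1)

|ℤ_19×ℤ_29| = 551, max element order = 551


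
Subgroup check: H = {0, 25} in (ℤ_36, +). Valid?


Subgroup test for H = {0, 25} in (ℤ_36, +):
(1) 0 ∈ H? Yes
(2) Closure: for all a,b ∈ H, (a+b) mod 36 ∈ H? No  [counterexample: 25 + 25 = 14 ∉ H]
(3) Inverses: for all a ∈ H, -a mod 36 ∈ H? No

No, H is not a subgroup of ℤ_36


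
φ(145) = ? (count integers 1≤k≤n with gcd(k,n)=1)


Factor n: 145 = 5 × 29
φ(n) = n · ∏(1 - 1/p) over distinct primes p | n
φ(145) = 145 · (1 - 1/5) · (1 - 1/29) = 112

φ(145) = 112


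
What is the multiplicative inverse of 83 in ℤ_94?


Use the extended Euclidean algorithm to write 1 = 83·s + 94·t; then s mod 94 is the inverse.
Euclidean algorithm:
  83 = 0·94 + 83
  94 = 1·83 + 11
  83 = 7·11 + 6
  11 = 1·6 + 5
  6 = 1·5 + 1
  5 = 5·1 + 0
gcd(83,94) = 1
Back-substitution gives: 83·(17) + 94·(-15) = 1
So 83⁻¹ ≡ 17 ≡ 17 (mod 94)
Check: 83 × 17 = 1411 ≡ 1 (mod 94) ✓

83⁻¹ ≡ 17 (mod 94)


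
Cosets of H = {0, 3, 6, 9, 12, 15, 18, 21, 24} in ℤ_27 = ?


H = {0, 3, 6, 9, 12, 15, 18, 21, 24}, |H| = 9
Number of cosets = |G|/|H| = 27/9 = 3
0 + H = {0, 3, 6, 9, 12, 15, 18, 21, 24}
1 + H = {1, 4, 7, 10, 13, 16, 19, 22, 25}
2 + H = {2, 5, 8, 11, 14, 17, 20, 23, 26}

Cosets: 0+H={0,3,6,9,12,15,18,21,24}; 1+H={1,4,7,10,13,16,19,22,25}; 2+H={2,5,8,11,14,17,20,23,26}


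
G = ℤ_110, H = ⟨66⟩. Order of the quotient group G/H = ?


|⟨66⟩| = n / gcd(66, 110) = 110 / 22 = 5
H is normal (ℤ_110 is abelian).
|G/H| = |G| / |H| = 110 / 5 = 22

|G/H| = 22


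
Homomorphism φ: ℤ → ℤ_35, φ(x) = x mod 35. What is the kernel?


Kernel = preimage of identity
ker(φ) = {x ∈ ℤ : x ≡ 0 (mod 35)} = 35ℤ = {0, ±35, ±70, ...}

ker(φ) = 35ℤ


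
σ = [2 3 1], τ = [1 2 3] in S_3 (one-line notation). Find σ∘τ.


σ∘τ: apply τ first, then σ
1 →τ 1 →σ 2
2 →τ 2 →σ 3
3 →τ 3 →σ 1

σ∘τ = [2 3 1]


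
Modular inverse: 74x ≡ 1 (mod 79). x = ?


Use the extended Euclidean algorithm to write 1 = 74·s + 79·t; then s mod 79 is the inverse.
Euclidean algorithm:
  74 = 0·79 + 74
  79 = 1·74 + 5
  74 = 14·5 + 4
  5 = 1·4 + 1
  4 = 4·1 + 0
gcd(74,79) = 1
Back-substitution gives: 74·(-16) + 79·(15) = 1
So 74⁻¹ ≡ -16 ≡ 63 (mod 79)
Check: 74 × 63 = 4662 ≡ 1 (mod 79) ✓

74⁻¹ ≡ 63 (mod 79)


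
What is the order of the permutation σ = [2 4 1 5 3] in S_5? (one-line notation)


Cycle decomposition: (1 2 4 5 3)
Cycle lengths: 5
Order = lcm(5) = 5

ord(σ) = 5


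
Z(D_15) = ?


Z(G) = {g ∈ G | gx = xg for all x ∈ G}
For odd n, Z(D_n) = {e}: no nontrivial rotation commutes with all reflections

Z(D_15) = {e}


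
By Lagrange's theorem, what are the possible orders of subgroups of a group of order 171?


Lagrange's theorem: |H| divides |G|
|G| = 171
Divisors of 171: 1, 3, 9, 19, 57, 171

Possible subgroup orders: {1, 3, 9, 19, 57, 171}


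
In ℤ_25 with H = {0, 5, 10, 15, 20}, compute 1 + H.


1 + H = {1 + h (mod 25) : h ∈ H}
1+0=1, 1+5=6, 1+10=11, 1+15=16, 1+20=21

1 + H = {1, 6, 11, 16, 21}


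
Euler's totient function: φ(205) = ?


Factor n: 205 = 5 × 41
φ(n) = n · ∏(1 - 1/p) over distinct primes p | n
φ(205) = 205 · (1 - 1/5) · (1 - 1/41) = 160

φ(205) = 160


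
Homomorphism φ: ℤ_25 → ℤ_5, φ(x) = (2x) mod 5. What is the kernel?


Kernel = preimage of identity
ker(φ) = {x ∈ ℤ_25 : 2x ≡ 0 (mod 5)}. Since 5 | 25, φ is well-defined. The kernel is the cyclic subgroup ⟨5⟩ of ℤ_25 (order 5), i.e. {0, 5, 10, 15, 20}

ker(φ) = {0, 5, 10, 15, 20}


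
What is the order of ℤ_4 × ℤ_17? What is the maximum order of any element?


|ℤ_4 × ℤ_17| = 4 × 17 = 68
Max element order = lcm(4,17) = 68
Cyclic? Yes (gcd=1)

|ℤ_4×ℤ_17| = 68, max element order = 68


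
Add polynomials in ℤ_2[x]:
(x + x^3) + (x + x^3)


Add coefficients mod 2:
x^0: 0 + 0 = 0 (mod 2)
x^1: 1 + 1 = 0 (mod 2)
x^2: 0 + 0 = 0 (mod 2)
x^3: 1 + 1 = 0 (mod 2)
Result: 0

f + g = 0


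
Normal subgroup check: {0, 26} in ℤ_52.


H = {0, 26} in ℤ_52
ℤ_52 is abelian; every subgroup of an abelian group is normal

Yes, normal subgroup


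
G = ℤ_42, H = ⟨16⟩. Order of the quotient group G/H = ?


|⟨16⟩| = n / gcd(16, 42) = 42 / 2 = 21
H is normal (ℤ_42 is abelian).
|G/H| = |G| / |H| = 42 / 21 = 2

|G/H| = 2


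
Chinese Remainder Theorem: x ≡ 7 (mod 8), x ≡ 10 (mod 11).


m₁ = 8, m₂ = 11, gcd = 1, so CRT applies. M = m₁·m₂ = 88
Let M₁ = M/m₁ = 11, M₂ = M/m₂ = 8
Find y₁ ≡ M₁⁻¹ (mod m₁): 11⁻¹ ≡ 3 (mod 8)
Find y₂ ≡ M₂⁻¹ (mod m₂): 8⁻¹ ≡ 7 (mod 11)
x = a₁·M₁·y₁ + a₂·M₂·y₂ = 7·11·3 + 10·8·7 = 791
Reduce mod 88: x ≡ 87
Check: 87 mod 8 = 7 ✓, 87 mod 11 = 10 ✓

x ≡ 87 (mod 88)


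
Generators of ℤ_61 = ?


g generates ℤ_n iff gcd(g,n) = 1
Prime factors of 61: 61
Generators are g ∈ {1,...,60} not divisible by any of these primes.
Generators: {1, 2, 3, 4, 5, 6, 7, 8, 9, 10, 11, 12, 13, 14, 15, 16, 17, 18, 19, 20, 21, 22, 23, 24, 25, 26, 27, 28, 29, 30, 31, 32, 33, 34, 35, 36, 37, 38, 39, 40, 41, 42, 43, 44, 45, 46, 47, 48, 49, 50, 51, 52, 53, 54, 55, 56, 57, 58, 59, 60}
Number of generators = φ(61) = 60

Generators of ℤ_61 = {1, 2, 3, 4, 5, 6, 7, 8, 9, 10, 11, 12, 13, 14, 15, 16, 17, 18, 19, 20, 21, 22, 23, 24, 25, 26, 27, 28, 29, 30, 31, 32, 33, 34, 35, 36, 37, 38, 39, 40, 41, 42, 43, 44, 45, 46, 47, 48, 49, 50, 51, 52, 53, 54, 55, 56, 57, 58, 59, 60}


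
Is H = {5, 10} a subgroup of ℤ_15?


Subgroup test for H = {5, 10} in (ℤ_15, +):
(1) 0 ∈ H? No
(2) Closure: for all a,b ∈ H, (a+b) mod 15 ∈ H? No  [counterexample: 5 + 10 = 0 ∉ H]
(3) Inverses: for all a ∈ H, -a mod 15 ∈ H? Yes

No, H is not a subgroup of ℤ_15


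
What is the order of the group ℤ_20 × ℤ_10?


|A × B| = |A| · |B|
|ℤ_20 × ℤ_10| = 20 × 10 = 200

|ℤ_20 × ℤ_10| = 200


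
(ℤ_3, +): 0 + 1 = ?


Operation: addition mod 3
0 + 1 = (a + b) mod 3 with a = 0, b = 1

0 + 1 = 1


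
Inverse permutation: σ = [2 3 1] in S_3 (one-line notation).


To find σ⁻¹, swap domain and range:
σ(1) = 2 → σ⁻¹(2) = 1
σ(2) = 3 → σ⁻¹(3) = 2
σ(3) = 1 → σ⁻¹(1) = 3

σ⁻¹ = [3 1 2]


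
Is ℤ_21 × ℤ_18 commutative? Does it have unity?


Direct product ring; commutative with unity (1,1); but (1,0)·(0,1) = (0,0) gives zero divisors, so not an integral domain
Commutative: Yes
Integral domain: No
Has unity: Yes

ℤ_21 × ℤ_18: Commutative=Yes, Unity=Yes


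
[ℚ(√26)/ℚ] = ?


√26 has minimal polynomial x² - 26 (irreducible over ℚ since 26 is squarefree)

[ℚ(√26)/ℚ] = 2


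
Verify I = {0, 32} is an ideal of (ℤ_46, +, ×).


Check ideal conditions for I = {0, 32} in ℤ_46:
(1) I is an additive subgroup? No
(2) For r ∈ ℤ_46 and a ∈ I: r·a ∈ I? No  [counterexample: r=2, a=32, r·a mod 46 = 18 ∉ I]

No, I is not an ideal of ℤ_46


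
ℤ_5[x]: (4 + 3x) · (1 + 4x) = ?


Expand and collect like terms; reduce coefficients mod 5:
x^0: 4·1 = 4 ≡ 4 (mod 5)
x^1: 4·4 + 3·1 = 19 ≡ 4 (mod 5)
x^2: 3·4 = 12 ≡ 2 (mod 5)
Result: 4 + 4x + 2x^2

f · g = 4 + 4x + 2x^2


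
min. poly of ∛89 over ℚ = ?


∛89 satisfies x³ - 89 = 0, irreducible over ℚ (no rational root; 89 is not a perfect cube)

Minimal polynomial: x³ - 89


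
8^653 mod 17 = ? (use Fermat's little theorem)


Fermat's little theorem: if p is prime and gcd(a,p)=1, then a^(p-1) ≡ 1 (mod p)
p = 17 is prime, gcd(8,17) = 1
Reduce exponent: 653 mod 16 = 13
So 8^653 ≡ 8^13 (mod 17)
8^13 mod 17 = 9

8^653 ≡ 9 (mod 17)


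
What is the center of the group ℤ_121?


Z(G) = {g ∈ G | gx = xg for all x ∈ G}
ℤ_121 is abelian, so Z(G) = G

Z(ℤ_121) = ℤ_121


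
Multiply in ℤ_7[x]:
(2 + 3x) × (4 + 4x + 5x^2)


Expand and collect like terms; reduce coefficients mod 7:
x^0: 2·4 = 8 ≡ 1 (mod 7)
x^1: 2·4 + 3·4 = 20 ≡ 6 (mod 7)
x^2: 2·5 + 3·4 = 22 ≡ 1 (mod 7)
x^3: 3·5 = 15 ≡ 1 (mod 7)
Result: 1 + 6x + x^2 + x^3

f · g = 1 + 6x + x^2 + x^3


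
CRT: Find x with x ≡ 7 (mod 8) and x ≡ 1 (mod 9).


m₁ = 8, m₂ = 9, gcd = 1, so CRT applies. M = m₁·m₂ = 72
Let M₁ = M/m₁ = 9, M₂ = M/m₂ = 8
Find y₁ ≡ M₁⁻¹ (mod m₁): 9⁻¹ ≡ 1 (mod 8)
Find y₂ ≡ M₂⁻¹ (mod m₂): 8⁻¹ ≡ 8 (mod 9)
x = a₁·M₁·y₁ + a₂·M₂·y₂ = 7·9·1 + 1·8·8 = 127
Reduce mod 72: x ≡ 55
Check: 55 mod 8 = 7 ✓, 55 mod 9 = 1 ✓

x ≡ 55 (mod 72)


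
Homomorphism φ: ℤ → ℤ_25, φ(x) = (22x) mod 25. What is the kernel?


Kernel = preimage of identity
ker(φ) = {x ∈ ℤ : 22x ≡ 0 (mod 25)}. gcd(22,25) = 1, so 22x ≡ 0 (mod 25) ⟺ x ≡ 0 (mod 25/1 = 25). Hence ker(φ) = 25ℤ

ker(φ) = 25ℤ


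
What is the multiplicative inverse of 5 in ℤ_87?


Use the extended Euclidean algorithm to write 1 = 5·s + 87·t; then s mod 87 is the inverse.
Euclidean algorithm:
  5 = 0·87 + 5
  87 = 17·5 + 2
  5 = 2·2 + 1
  2 = 2·1 + 0
gcd(5,87) = 1
Back-substitution gives: 5·(35) + 87·(-2) = 1
So 5⁻¹ ≡ 35 ≡ 35 (mod 87)
Check: 5 × 35 = 175 ≡ 1 (mod 87) ✓

5⁻¹ ≡ 35 (mod 87)
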